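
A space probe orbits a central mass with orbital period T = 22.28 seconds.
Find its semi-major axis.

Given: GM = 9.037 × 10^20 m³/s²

Invert Kepler's third law: a = (GM · T² / (4π²))^(1/3).
Substituting T = 22.28 s and GM = 9.037e+20 m³/s²:
a = (9.037e+20 · (22.28)² / (4π²))^(1/3) m
a ≈ 2.248e+07 m = 22.48 Mm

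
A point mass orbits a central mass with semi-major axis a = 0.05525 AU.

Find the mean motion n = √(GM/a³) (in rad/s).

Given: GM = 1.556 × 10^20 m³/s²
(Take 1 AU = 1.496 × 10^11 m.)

Convert to SI: a = 0.05525 AU = 8.2654e+09 m.
n = √(GM / a³).
n = √(1.556e+20 / (8.2654e+09)³) rad/s ≈ 1.66e-05 rad/s.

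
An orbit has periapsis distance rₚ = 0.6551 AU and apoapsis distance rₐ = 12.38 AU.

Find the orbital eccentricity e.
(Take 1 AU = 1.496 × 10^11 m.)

Convert to SI: rₚ = 0.6551 AU = 9.8003e+10 m; rₐ = 12.38 AU = 1.85205e+12 m.
e = (rₐ − rₚ) / (rₐ + rₚ).
e = (1.85205e+12 − 9.8003e+10) / (1.85205e+12 + 9.8003e+10) = 1.75405e+12 / 1.95005e+12 ≈ 0.8995.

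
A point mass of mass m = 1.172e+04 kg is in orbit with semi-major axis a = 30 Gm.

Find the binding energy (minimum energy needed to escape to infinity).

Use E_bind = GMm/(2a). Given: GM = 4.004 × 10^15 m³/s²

Convert to SI: a = 30 Gm = 3e+10 m.
Total orbital energy is E = −GMm/(2a); binding energy is E_bind = −E = GMm/(2a).
E_bind = 4.004e+15 · 1.172e+04 / (2 · 3e+10) J ≈ 7.821e+08 J = 782.1 MJ.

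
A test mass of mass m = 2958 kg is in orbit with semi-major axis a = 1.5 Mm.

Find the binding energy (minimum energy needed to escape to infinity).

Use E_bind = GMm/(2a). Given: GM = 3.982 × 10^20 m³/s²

Convert to SI: a = 1.5 Mm = 1.5e+06 m.
Total orbital energy is E = −GMm/(2a); binding energy is E_bind = −E = GMm/(2a).
E_bind = 3.982e+20 · 2958 / (2 · 1.5e+06) J ≈ 3.926e+17 J = 392.6 PJ.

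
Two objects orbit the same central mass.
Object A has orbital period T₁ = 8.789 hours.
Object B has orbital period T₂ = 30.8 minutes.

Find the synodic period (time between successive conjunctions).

Convert to SI: T₁ = 8.789 hours = 31640.4 s; T₂ = 30.8 minutes = 1848 s.
T_syn = |T₁ · T₂ / (T₁ − T₂)|.
T_syn = |31640.4 · 1848 / (31640.4 − 1848)| s ≈ 1963 s = 32.71 minutes.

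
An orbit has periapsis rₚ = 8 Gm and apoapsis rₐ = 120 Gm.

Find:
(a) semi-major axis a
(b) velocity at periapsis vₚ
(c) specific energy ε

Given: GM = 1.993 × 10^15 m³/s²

Convert to SI: rₚ = 8 Gm = 8e+09 m; rₐ = 120 Gm = 1.2e+11 m.
(a) a = (rₚ + rₐ)/2 = (8e+09 + 1.2e+11)/2 ≈ 6.4e+10 m
(b) With a = (rₚ + rₐ)/2 = 6.4e+10 m, vₚ = √(GM (2/rₚ − 1/a)) = √(1.993e+15 · (2/8e+09 − 1/6.4e+10)) m/s ≈ 683.5 m/s
(c) With a = (rₚ + rₐ)/2 = 6.4e+10 m, ε = −GM/(2a) = −1.993e+15/(2 · 6.4e+10) J/kg ≈ -1.557e+04 J/kg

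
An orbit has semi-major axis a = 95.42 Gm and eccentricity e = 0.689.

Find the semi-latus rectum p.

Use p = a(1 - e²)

Convert to SI: a = 95.42 Gm = 9.542e+10 m.
p = a (1 − e²).
p = 9.542e+10 · (1 − (0.689)²) = 9.542e+10 · 0.525279 ≈ 5.012e+10 m = 50.12 Gm.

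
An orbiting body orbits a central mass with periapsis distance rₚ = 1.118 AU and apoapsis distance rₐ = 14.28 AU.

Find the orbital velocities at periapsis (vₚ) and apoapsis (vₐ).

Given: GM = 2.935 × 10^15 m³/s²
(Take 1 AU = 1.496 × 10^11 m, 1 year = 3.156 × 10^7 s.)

Convert to SI: rₚ = 1.118 AU = 1.67253e+11 m; rₐ = 14.28 AU = 2.13629e+12 m.
Use the vis-viva equation v² = GM(2/r − 1/a) with a = (rₚ + rₐ)/2 = (1.67253e+11 + 2.13629e+12)/2 = 1.15177e+12 m.
vₚ = √(GM · (2/rₚ − 1/a)) = √(2.935e+15 · (2/1.67253e+11 − 1/1.15177e+12)) m/s ≈ 180.4 m/s = 0.03806 AU/year.
vₐ = √(GM · (2/rₐ − 1/a)) = √(2.935e+15 · (2/2.13629e+12 − 1/1.15177e+12)) m/s ≈ 14.12 m/s = 0.00298 AU/year.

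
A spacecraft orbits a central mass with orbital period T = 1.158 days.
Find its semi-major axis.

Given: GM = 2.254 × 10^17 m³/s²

Convert to SI: T = 1.158 days = 100051 s.
Invert Kepler's third law: a = (GM · T² / (4π²))^(1/3).
Substituting T = 100051 s and GM = 2.254e+17 m³/s²:
a = (2.254e+17 · (100051)² / (4π²))^(1/3) m
a ≈ 3.852e+08 m = 385.2 Mm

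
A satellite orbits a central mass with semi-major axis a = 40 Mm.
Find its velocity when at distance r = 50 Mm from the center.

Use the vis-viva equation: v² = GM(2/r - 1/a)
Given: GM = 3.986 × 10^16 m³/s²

Convert to SI: a = 40 Mm = 4e+07 m; r = 50 Mm = 5e+07 m.
Vis-viva: v = √(GM · (2/r − 1/a)).
2/r − 1/a = 2/5e+07 − 1/4e+07 = 1.5e-08 m⁻¹.
v = √(3.986e+16 · 1.5e-08) m/s ≈ 2.445e+04 m/s = 24.45 km/s.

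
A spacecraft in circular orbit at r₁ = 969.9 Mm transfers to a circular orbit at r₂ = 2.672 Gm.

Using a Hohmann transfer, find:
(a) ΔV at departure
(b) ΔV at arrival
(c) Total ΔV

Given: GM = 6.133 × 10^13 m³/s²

Convert to SI: r₁ = 969.9 Mm = 9.699e+08 m; r₂ = 2.672 Gm = 2.672e+09 m.
Transfer semi-major axis: a_t = (r₁ + r₂)/2 = (9.699e+08 + 2.672e+09)/2 = 1.82095e+09 m.
Circular speeds: v₁ = √(GM/r₁) = 251.462 m/s, v₂ = √(GM/r₂) = 151.502 m/s.
Transfer speeds (vis-viva v² = GM(2/r − 1/a_t)): v₁ᵗ = 304.609 m/s, v₂ᵗ = 110.569 m/s.
(a) ΔV₁ = |v₁ᵗ − v₁| ≈ 53.15 m/s = 53.15 m/s.
(b) ΔV₂ = |v₂ − v₂ᵗ| ≈ 40.93 m/s = 40.93 m/s.
(c) ΔV_total = ΔV₁ + ΔV₂ ≈ 94.08 m/s = 94.08 m/s.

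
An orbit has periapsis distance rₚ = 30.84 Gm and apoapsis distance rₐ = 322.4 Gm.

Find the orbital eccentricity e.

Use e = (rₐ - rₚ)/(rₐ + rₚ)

Convert to SI: rₚ = 30.84 Gm = 3.084e+10 m; rₐ = 322.4 Gm = 3.224e+11 m.
e = (rₐ − rₚ) / (rₐ + rₚ).
e = (3.224e+11 − 3.084e+10) / (3.224e+11 + 3.084e+10) = 2.9156e+11 / 3.5324e+11 ≈ 0.8254.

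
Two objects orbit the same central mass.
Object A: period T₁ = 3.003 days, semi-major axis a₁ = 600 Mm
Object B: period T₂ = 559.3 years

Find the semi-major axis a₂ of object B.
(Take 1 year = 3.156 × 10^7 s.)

Convert to SI: T₁ = 3.003 days = 259459 s; a₁ = 600 Mm = 6e+08 m; T₂ = 559.3 years = 1.76515e+10 s.
Kepler's third law: (T₁/T₂)² = (a₁/a₂)³ ⇒ a₂ = a₁ · (T₂/T₁)^(2/3).
T₂/T₁ = 1.76515e+10 / 259459 = 68031.9.
a₂ = 6e+08 · (68031.9)^(2/3) m ≈ 9.999e+11 m = 999.9 Gm.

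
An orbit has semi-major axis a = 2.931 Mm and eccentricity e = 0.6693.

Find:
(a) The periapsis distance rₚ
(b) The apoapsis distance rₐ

Convert to SI: a = 2.931 Mm = 2.931e+06 m.
(a) rₚ = a(1 − e) = 2.931e+06 · (1 − 0.6693) = 2.931e+06 · 0.3307 ≈ 9.693e+05 m = 969.3 km.
(b) rₐ = a(1 + e) = 2.931e+06 · (1 + 0.6693) = 2.931e+06 · 1.6693 ≈ 4.893e+06 m = 4.893 Mm.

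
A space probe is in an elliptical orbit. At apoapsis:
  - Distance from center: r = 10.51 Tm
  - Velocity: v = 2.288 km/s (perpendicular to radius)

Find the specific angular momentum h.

Convert to SI: r = 10.51 Tm = 1.051e+13 m; v = 2.288 km/s = 2288 m/s.
With v perpendicular to r, h = r · v.
h = 1.051e+13 · 2288 m²/s ≈ 2.405e+16 m²/s.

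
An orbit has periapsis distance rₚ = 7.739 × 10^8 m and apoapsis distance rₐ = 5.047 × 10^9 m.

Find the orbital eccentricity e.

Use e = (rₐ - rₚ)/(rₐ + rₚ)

e = (rₐ − rₚ) / (rₐ + rₚ).
e = (5.047e+09 − 7.739e+08) / (5.047e+09 + 7.739e+08) = 4.2731e+09 / 5.8209e+09 ≈ 0.7341.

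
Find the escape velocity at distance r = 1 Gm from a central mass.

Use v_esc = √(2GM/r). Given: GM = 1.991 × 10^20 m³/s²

Convert to SI: r = 1 Gm = 1e+09 m.
Escape velocity comes from setting total energy to zero: ½v² − GM/r = 0 ⇒ v_esc = √(2GM / r).
v_esc = √(2 · 1.991e+20 / 1e+09) m/s ≈ 6.31e+05 m/s = 631 km/s.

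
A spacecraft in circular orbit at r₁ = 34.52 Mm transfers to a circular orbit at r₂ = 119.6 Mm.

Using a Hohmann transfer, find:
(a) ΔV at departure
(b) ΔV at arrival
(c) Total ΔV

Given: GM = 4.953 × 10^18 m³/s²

Convert to SI: r₁ = 34.52 Mm = 3.452e+07 m; r₂ = 119.6 Mm = 1.196e+08 m.
Transfer semi-major axis: a_t = (r₁ + r₂)/2 = (3.452e+07 + 1.196e+08)/2 = 7.706e+07 m.
Circular speeds: v₁ = √(GM/r₁) = 378790 m/s, v₂ = √(GM/r₂) = 203502 m/s.
Transfer speeds (vis-viva v² = GM(2/r − 1/a_t)): v₁ᵗ = 471900 m/s, v₂ᵗ = 136204 m/s.
(a) ΔV₁ = |v₁ᵗ − v₁| ≈ 9.311e+04 m/s = 93.11 km/s.
(b) ΔV₂ = |v₂ − v₂ᵗ| ≈ 6.73e+04 m/s = 67.3 km/s.
(c) ΔV_total = ΔV₁ + ΔV₂ ≈ 1.604e+05 m/s = 160.4 km/s.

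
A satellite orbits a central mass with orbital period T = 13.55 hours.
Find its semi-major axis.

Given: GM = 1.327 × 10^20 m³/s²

Convert to SI: T = 13.55 hours = 48780 s.
Invert Kepler's third law: a = (GM · T² / (4π²))^(1/3).
Substituting T = 48780 s and GM = 1.327e+20 m³/s²:
a = (1.327e+20 · (48780)² / (4π²))^(1/3) m
a ≈ 2e+09 m = 2 Gm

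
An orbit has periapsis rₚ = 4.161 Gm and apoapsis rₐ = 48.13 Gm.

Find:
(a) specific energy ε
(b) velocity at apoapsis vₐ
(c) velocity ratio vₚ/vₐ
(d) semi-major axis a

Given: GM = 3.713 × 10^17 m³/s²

Convert to SI: rₚ = 4.161 Gm = 4.161e+09 m; rₐ = 48.13 Gm = 4.813e+10 m.
(a) With a = (rₚ + rₐ)/2 = 2.61455e+10 m, ε = −GM/(2a) = −3.713e+17/(2 · 2.61455e+10) J/kg ≈ -7.101e+06 J/kg
(b) With a = (rₚ + rₐ)/2 = 2.61455e+10 m, vₐ = √(GM (2/rₐ − 1/a)) = √(3.713e+17 · (2/4.813e+10 − 1/2.61455e+10)) m/s ≈ 1108 m/s
(c) Conservation of angular momentum (rₚvₚ = rₐvₐ) gives vₚ/vₐ = rₐ/rₚ = 4.813e+10/4.161e+09 ≈ 11.57
(d) a = (rₚ + rₐ)/2 = (4.161e+09 + 4.813e+10)/2 ≈ 2.615e+10 m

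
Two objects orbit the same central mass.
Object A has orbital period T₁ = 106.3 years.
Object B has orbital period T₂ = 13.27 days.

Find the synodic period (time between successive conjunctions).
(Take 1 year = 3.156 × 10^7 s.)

Convert to SI: T₁ = 106.3 years = 3.35483e+09 s; T₂ = 13.27 days = 1.14653e+06 s.
T_syn = |T₁ · T₂ / (T₁ − T₂)|.
T_syn = |3.35483e+09 · 1.14653e+06 / (3.35483e+09 − 1.14653e+06)| s ≈ 1.147e+06 s = 13.27 days.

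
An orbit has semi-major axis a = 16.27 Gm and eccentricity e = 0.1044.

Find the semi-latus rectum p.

Convert to SI: a = 16.27 Gm = 1.627e+10 m.
p = a (1 − e²).
p = 1.627e+10 · (1 − (0.1044)²) = 1.627e+10 · 0.989101 ≈ 1.609e+10 m = 16.09 Gm.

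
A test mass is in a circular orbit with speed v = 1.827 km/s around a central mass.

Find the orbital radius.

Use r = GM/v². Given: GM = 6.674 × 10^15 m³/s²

Convert to SI: v = 1.827 km/s = 1827 m/s.
For a circular orbit, v² = GM / r, so r = GM / v².
r = 6.674e+15 / (1827)² m ≈ 1.999e+09 m = 1.999 Gm.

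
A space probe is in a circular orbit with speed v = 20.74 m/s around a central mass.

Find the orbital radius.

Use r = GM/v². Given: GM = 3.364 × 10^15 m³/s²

For a circular orbit, v² = GM / r, so r = GM / v².
r = 3.364e+15 / (20.74)² m ≈ 7.821e+12 m = 7.821 × 10^12 m.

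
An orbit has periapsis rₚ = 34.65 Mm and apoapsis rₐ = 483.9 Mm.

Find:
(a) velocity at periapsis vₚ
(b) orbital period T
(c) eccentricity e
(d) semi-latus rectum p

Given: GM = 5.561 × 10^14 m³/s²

Convert to SI: rₚ = 34.65 Mm = 3.465e+07 m; rₐ = 483.9 Mm = 4.839e+08 m.
(a) With a = (rₚ + rₐ)/2 = 2.59275e+08 m, vₚ = √(GM (2/rₚ − 1/a)) = √(5.561e+14 · (2/3.465e+07 − 1/2.59275e+08)) m/s ≈ 5473 m/s
(b) With a = (rₚ + rₐ)/2 = 2.59275e+08 m, T = 2π √(a³/GM) = 2π √((2.59275e+08)³/5.561e+14) s ≈ 1.112e+06 s
(c) e = (rₐ − rₚ)/(rₐ + rₚ) = (4.839e+08 − 3.465e+07)/(4.839e+08 + 3.465e+07) ≈ 0.8664
(d) From a = (rₚ + rₐ)/2 = 2.59275e+08 m and e = (rₐ − rₚ)/(rₐ + rₚ) = 0.866358, p = a(1 − e²) = 2.59275e+08 · (1 − (0.866358)²) ≈ 6.467e+07 m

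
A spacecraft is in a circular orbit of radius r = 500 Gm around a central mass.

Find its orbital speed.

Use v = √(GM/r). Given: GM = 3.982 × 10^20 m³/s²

Convert to SI: r = 500 Gm = 5e+11 m.
For a circular orbit, gravity supplies the centripetal force, so v = √(GM / r).
v = √(3.982e+20 / 5e+11) m/s ≈ 2.822e+04 m/s = 28.22 km/s.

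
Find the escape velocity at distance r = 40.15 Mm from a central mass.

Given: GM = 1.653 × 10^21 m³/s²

Convert to SI: r = 40.15 Mm = 4.015e+07 m.
Escape velocity comes from setting total energy to zero: ½v² − GM/r = 0 ⇒ v_esc = √(2GM / r).
v_esc = √(2 · 1.653e+21 / 4.015e+07) m/s ≈ 9.074e+06 m/s = 9074 km/s.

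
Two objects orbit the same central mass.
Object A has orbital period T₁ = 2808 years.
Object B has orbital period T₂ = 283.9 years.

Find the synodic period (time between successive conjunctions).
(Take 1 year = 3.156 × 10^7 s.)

Convert to SI: T₁ = 2808 years = 8.86205e+10 s; T₂ = 283.9 years = 8.95988e+09 s.
T_syn = |T₁ · T₂ / (T₁ − T₂)|.
T_syn = |8.86205e+10 · 8.95988e+09 / (8.86205e+10 − 8.95988e+09)| s ≈ 9.968e+09 s = 315.8 years.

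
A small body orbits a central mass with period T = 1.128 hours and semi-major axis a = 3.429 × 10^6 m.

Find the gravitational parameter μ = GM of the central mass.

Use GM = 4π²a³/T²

Convert to SI: T = 1.128 hours = 4060.8 s.
GM = 4π² · a³ / T².
GM = 4π² · (3.429e+06)³ / (4060.8)² m³/s² ≈ 9.652e+13 m³/s² = 9.652 × 10^13 m³/s².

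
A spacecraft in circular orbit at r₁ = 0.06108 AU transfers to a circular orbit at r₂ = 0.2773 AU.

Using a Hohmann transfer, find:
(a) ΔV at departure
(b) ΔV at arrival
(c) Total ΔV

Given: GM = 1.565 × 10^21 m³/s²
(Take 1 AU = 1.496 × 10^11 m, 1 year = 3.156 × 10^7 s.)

Convert to SI: r₁ = 0.06108 AU = 9.13757e+09 m; r₂ = 0.2773 AU = 4.14841e+10 m.
Transfer semi-major axis: a_t = (r₁ + r₂)/2 = (9.13757e+09 + 4.14841e+10)/2 = 2.53108e+10 m.
Circular speeds: v₁ = √(GM/r₁) = 413849 m/s, v₂ = √(GM/r₂) = 194230 m/s.
Transfer speeds (vis-viva v² = GM(2/r − 1/a_t)): v₁ᵗ = 529821 m/s, v₂ᵗ = 116702 m/s.
(a) ΔV₁ = |v₁ᵗ − v₁| ≈ 1.16e+05 m/s = 24.47 AU/year.
(b) ΔV₂ = |v₂ − v₂ᵗ| ≈ 7.753e+04 m/s = 16.36 AU/year.
(c) ΔV_total = ΔV₁ + ΔV₂ ≈ 1.935e+05 m/s = 40.82 AU/year.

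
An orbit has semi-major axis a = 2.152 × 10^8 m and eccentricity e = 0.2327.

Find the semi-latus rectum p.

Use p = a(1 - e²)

p = a (1 − e²).
p = 2.152e+08 · (1 − (0.2327)²) = 2.152e+08 · 0.945851 ≈ 2.035e+08 m = 2.035 × 10^8 m.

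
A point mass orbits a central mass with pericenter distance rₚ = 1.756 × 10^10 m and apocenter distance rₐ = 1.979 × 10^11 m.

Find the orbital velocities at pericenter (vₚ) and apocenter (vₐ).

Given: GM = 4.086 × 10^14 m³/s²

Use the vis-viva equation v² = GM(2/r − 1/a) with a = (rₚ + rₐ)/2 = (1.756e+10 + 1.979e+11)/2 = 1.0773e+11 m.
vₚ = √(GM · (2/rₚ − 1/a)) = √(4.086e+14 · (2/1.756e+10 − 1/1.0773e+11)) m/s ≈ 206.7 m/s = 206.7 m/s.
vₐ = √(GM · (2/rₐ − 1/a)) = √(4.086e+14 · (2/1.979e+11 − 1/1.0773e+11)) m/s ≈ 18.35 m/s = 18.35 m/s.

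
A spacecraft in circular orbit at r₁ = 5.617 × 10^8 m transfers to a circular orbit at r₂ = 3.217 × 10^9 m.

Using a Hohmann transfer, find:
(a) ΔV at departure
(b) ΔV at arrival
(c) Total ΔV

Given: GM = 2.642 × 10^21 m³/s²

Transfer semi-major axis: a_t = (r₁ + r₂)/2 = (5.617e+08 + 3.217e+09)/2 = 1.88935e+09 m.
Circular speeds: v₁ = √(GM/r₁) = 2.16877e+06 m/s, v₂ = √(GM/r₂) = 906235 m/s.
Transfer speeds (vis-viva v² = GM(2/r − 1/a_t)): v₁ᵗ = 2.82998e+06 m/s, v₂ᵗ = 494125 m/s.
(a) ΔV₁ = |v₁ᵗ − v₁| ≈ 6.612e+05 m/s = 661.2 km/s.
(b) ΔV₂ = |v₂ − v₂ᵗ| ≈ 4.121e+05 m/s = 412.1 km/s.
(c) ΔV_total = ΔV₁ + ΔV₂ ≈ 1.073e+06 m/s = 1073 km/s.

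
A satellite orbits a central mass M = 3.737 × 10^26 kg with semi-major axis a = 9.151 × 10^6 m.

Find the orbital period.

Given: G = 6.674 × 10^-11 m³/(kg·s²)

GM = G · M = 6.674e-11 · 3.737e+26 = 2.49407e+16 m³/s².
Kepler's third law: T = 2π √(a³ / GM).
Substituting a = 9.151e+06 m and GM = 2.49407e+16 m³/s²:
T = 2π √((9.151e+06)³ / 2.49407e+16) s
T ≈ 1101 s = 18.36 minutes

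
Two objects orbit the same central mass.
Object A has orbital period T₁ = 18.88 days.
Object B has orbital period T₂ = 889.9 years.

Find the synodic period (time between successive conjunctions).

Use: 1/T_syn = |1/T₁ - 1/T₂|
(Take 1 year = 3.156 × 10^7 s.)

Convert to SI: T₁ = 18.88 days = 1.63123e+06 s; T₂ = 889.9 years = 2.80852e+10 s.
T_syn = |T₁ · T₂ / (T₁ − T₂)|.
T_syn = |1.63123e+06 · 2.80852e+10 / (1.63123e+06 − 2.80852e+10)| s ≈ 1.631e+06 s = 18.88 days.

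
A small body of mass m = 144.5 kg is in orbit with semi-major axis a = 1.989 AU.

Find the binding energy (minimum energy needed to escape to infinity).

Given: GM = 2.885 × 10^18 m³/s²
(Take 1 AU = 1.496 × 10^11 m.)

Convert to SI: a = 1.989 AU = 2.97554e+11 m.
Total orbital energy is E = −GMm/(2a); binding energy is E_bind = −E = GMm/(2a).
E_bind = 2.885e+18 · 144.5 / (2 · 2.97554e+11) J ≈ 7.005e+08 J = 700.5 MJ.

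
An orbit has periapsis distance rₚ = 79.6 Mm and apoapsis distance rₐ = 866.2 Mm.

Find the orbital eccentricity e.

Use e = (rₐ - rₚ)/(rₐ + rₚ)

Convert to SI: rₚ = 79.6 Mm = 7.96e+07 m; rₐ = 866.2 Mm = 8.662e+08 m.
e = (rₐ − rₚ) / (rₐ + rₚ).
e = (8.662e+08 − 7.96e+07) / (8.662e+08 + 7.96e+07) = 7.866e+08 / 9.458e+08 ≈ 0.8317.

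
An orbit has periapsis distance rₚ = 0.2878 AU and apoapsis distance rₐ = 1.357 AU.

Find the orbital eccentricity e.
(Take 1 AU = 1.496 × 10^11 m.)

Convert to SI: rₚ = 0.2878 AU = 4.30549e+10 m; rₐ = 1.357 AU = 2.03007e+11 m.
e = (rₐ − rₚ) / (rₐ + rₚ).
e = (2.03007e+11 − 4.30549e+10) / (2.03007e+11 + 4.30549e+10) = 1.59952e+11 / 2.46062e+11 ≈ 0.65.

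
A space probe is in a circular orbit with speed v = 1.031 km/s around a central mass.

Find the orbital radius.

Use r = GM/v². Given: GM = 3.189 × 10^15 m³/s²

Convert to SI: v = 1.031 km/s = 1031 m/s.
For a circular orbit, v² = GM / r, so r = GM / v².
r = 3.189e+15 / (1031)² m ≈ 3e+09 m = 3 Gm.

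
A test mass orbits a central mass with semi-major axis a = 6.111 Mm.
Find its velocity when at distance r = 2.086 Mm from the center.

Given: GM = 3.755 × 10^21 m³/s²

Convert to SI: a = 6.111 Mm = 6.111e+06 m; r = 2.086 Mm = 2.086e+06 m.
Vis-viva: v = √(GM · (2/r − 1/a)).
2/r − 1/a = 2/2.086e+06 − 1/6.111e+06 = 7.95133e-07 m⁻¹.
v = √(3.755e+21 · 7.95133e-07) m/s ≈ 5.464e+07 m/s = 5.464e+04 km/s.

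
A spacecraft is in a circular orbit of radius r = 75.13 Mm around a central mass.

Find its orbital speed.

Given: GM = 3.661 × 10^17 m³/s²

Convert to SI: r = 75.13 Mm = 7.513e+07 m.
For a circular orbit, gravity supplies the centripetal force, so v = √(GM / r).
v = √(3.661e+17 / 7.513e+07) m/s ≈ 6.981e+04 m/s = 69.81 km/s.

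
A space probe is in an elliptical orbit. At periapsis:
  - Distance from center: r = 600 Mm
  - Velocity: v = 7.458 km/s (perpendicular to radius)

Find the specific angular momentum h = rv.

Convert to SI: r = 600 Mm = 6e+08 m; v = 7.458 km/s = 7458 m/s.
With v perpendicular to r, h = r · v.
h = 6e+08 · 7458 m²/s ≈ 4.475e+12 m²/s.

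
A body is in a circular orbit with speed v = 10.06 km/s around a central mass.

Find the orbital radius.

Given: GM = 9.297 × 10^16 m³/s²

Convert to SI: v = 10.06 km/s = 10060 m/s.
For a circular orbit, v² = GM / r, so r = GM / v².
r = 9.297e+16 / (10060)² m ≈ 9.186e+08 m = 918.6 Mm.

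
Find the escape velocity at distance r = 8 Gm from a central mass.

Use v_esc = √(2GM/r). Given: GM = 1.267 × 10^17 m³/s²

Convert to SI: r = 8 Gm = 8e+09 m.
Escape velocity comes from setting total energy to zero: ½v² − GM/r = 0 ⇒ v_esc = √(2GM / r).
v_esc = √(2 · 1.267e+17 / 8e+09) m/s ≈ 5628 m/s = 5.628 km/s.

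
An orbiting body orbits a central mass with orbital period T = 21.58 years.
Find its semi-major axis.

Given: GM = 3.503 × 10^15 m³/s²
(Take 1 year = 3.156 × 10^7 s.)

Convert to SI: T = 21.58 years = 6.81065e+08 s.
Invert Kepler's third law: a = (GM · T² / (4π²))^(1/3).
Substituting T = 6.81065e+08 s and GM = 3.503e+15 m³/s²:
a = (3.503e+15 · (6.81065e+08)² / (4π²))^(1/3) m
a ≈ 3.453e+10 m = 3.453 × 10^10 m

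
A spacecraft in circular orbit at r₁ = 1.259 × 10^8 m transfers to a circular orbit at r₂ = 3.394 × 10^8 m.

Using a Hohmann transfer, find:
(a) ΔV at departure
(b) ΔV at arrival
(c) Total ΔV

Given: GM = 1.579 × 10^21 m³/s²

Transfer semi-major axis: a_t = (r₁ + r₂)/2 = (1.259e+08 + 3.394e+08)/2 = 2.3265e+08 m.
Circular speeds: v₁ = √(GM/r₁) = 3.54143e+06 m/s, v₂ = √(GM/r₂) = 2.15693e+06 m/s.
Transfer speeds (vis-viva v² = GM(2/r − 1/a_t)): v₁ᵗ = 4.27743e+06 m/s, v₂ᵗ = 1.58671e+06 m/s.
(a) ΔV₁ = |v₁ᵗ − v₁| ≈ 7.36e+05 m/s = 736 km/s.
(b) ΔV₂ = |v₂ − v₂ᵗ| ≈ 5.702e+05 m/s = 570.2 km/s.
(c) ΔV_total = ΔV₁ + ΔV₂ ≈ 1.306e+06 m/s = 1306 km/s.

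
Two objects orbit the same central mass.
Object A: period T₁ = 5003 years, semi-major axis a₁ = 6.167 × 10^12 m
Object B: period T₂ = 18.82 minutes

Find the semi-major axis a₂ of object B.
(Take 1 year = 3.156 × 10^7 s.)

Convert to SI: T₁ = 5003 years = 1.57895e+11 s; T₂ = 18.82 minutes = 1129.2 s.
Kepler's third law: (T₁/T₂)² = (a₁/a₂)³ ⇒ a₂ = a₁ · (T₂/T₁)^(2/3).
T₂/T₁ = 1129.2 / 1.57895e+11 = 7.1516e-09.
a₂ = 6.167e+12 · (7.1516e-09)^(2/3) m ≈ 2.289e+07 m = 2.289 × 10^7 m.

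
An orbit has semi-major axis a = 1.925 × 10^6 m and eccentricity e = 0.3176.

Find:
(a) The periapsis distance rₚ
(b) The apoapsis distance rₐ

(a) rₚ = a(1 − e) = 1.925e+06 · (1 − 0.3176) = 1.925e+06 · 0.6824 ≈ 1.314e+06 m = 1.314 × 10^6 m.
(b) rₐ = a(1 + e) = 1.925e+06 · (1 + 0.3176) = 1.925e+06 · 1.3176 ≈ 2.536e+06 m = 2.536 × 10^6 m.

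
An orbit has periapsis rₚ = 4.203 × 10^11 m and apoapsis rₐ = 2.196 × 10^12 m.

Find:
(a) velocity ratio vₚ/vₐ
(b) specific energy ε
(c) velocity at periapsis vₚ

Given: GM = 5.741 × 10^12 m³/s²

(a) Conservation of angular momentum (rₚvₚ = rₐvₐ) gives vₚ/vₐ = rₐ/rₚ = 2.196e+12/4.203e+11 ≈ 5.225
(b) With a = (rₚ + rₐ)/2 = 1.30815e+12 m, ε = −GM/(2a) = −5.741e+12/(2 · 1.30815e+12) J/kg ≈ -2.194 J/kg
(c) With a = (rₚ + rₐ)/2 = 1.30815e+12 m, vₚ = √(GM (2/rₚ − 1/a)) = √(5.741e+12 · (2/4.203e+11 − 1/1.30815e+12)) m/s ≈ 4.789 m/s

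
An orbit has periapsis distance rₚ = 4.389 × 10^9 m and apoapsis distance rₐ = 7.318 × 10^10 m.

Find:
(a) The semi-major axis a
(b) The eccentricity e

(a) a = (rₚ + rₐ) / 2 = (4.389e+09 + 7.318e+10) / 2 ≈ 3.878e+10 m = 3.878 × 10^10 m.
(b) e = (rₐ − rₚ) / (rₐ + rₚ) = (7.318e+10 − 4.389e+09) / (7.318e+10 + 4.389e+09) ≈ 0.8868.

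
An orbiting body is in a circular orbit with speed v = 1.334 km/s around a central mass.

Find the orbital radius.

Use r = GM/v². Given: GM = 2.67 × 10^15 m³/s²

Convert to SI: v = 1.334 km/s = 1334 m/s.
For a circular orbit, v² = GM / r, so r = GM / v².
r = 2.67e+15 / (1334)² m ≈ 1.5e+09 m = 1.5 Gm.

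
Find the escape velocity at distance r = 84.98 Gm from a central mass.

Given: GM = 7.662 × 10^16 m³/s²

Convert to SI: r = 84.98 Gm = 8.498e+10 m.
Escape velocity comes from setting total energy to zero: ½v² − GM/r = 0 ⇒ v_esc = √(2GM / r).
v_esc = √(2 · 7.662e+16 / 8.498e+10) m/s ≈ 1343 m/s = 1.343 km/s.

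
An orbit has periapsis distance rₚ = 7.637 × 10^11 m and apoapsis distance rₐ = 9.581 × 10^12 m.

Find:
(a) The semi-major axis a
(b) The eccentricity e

(a) a = (rₚ + rₐ) / 2 = (7.637e+11 + 9.581e+12) / 2 ≈ 5.172e+12 m = 5.172 × 10^12 m.
(b) e = (rₐ − rₚ) / (rₐ + rₚ) = (9.581e+12 − 7.637e+11) / (9.581e+12 + 7.637e+11) ≈ 0.8523.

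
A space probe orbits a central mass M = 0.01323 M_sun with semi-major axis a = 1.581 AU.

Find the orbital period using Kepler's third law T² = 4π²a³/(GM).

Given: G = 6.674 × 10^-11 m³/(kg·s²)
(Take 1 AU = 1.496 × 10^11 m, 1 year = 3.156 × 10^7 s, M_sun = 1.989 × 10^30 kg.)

Convert to SI: a = 1.581 AU = 2.36518e+11 m; M = 0.01323 M_sun = 2.63145e+28 kg.
GM = G · M = 6.674e-11 · 2.63145e+28 = 1.75623e+18 m³/s².
Kepler's third law: T = 2π √(a³ / GM).
Substituting a = 2.36518e+11 m and GM = 1.75623e+18 m³/s²:
T = 2π √((2.36518e+11)³ / 1.75623e+18) s
T ≈ 5.454e+08 s = 17.28 years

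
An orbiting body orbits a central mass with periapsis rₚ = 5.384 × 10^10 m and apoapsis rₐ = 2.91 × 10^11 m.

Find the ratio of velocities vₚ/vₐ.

Conservation of angular momentum gives rₚvₚ = rₐvₐ, so vₚ/vₐ = rₐ/rₚ.
vₚ/vₐ = 2.91e+11 / 5.384e+10 ≈ 5.405.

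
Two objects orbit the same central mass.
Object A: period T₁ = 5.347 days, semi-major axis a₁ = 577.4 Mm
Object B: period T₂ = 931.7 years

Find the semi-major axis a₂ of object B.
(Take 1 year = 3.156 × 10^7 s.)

Convert to SI: T₁ = 5.347 days = 461981 s; a₁ = 577.4 Mm = 5.774e+08 m; T₂ = 931.7 years = 2.94045e+10 s.
Kepler's third law: (T₁/T₂)² = (a₁/a₂)³ ⇒ a₂ = a₁ · (T₂/T₁)^(2/3).
T₂/T₁ = 2.94045e+10 / 461981 = 63648.6.
a₂ = 5.774e+08 · (63648.6)^(2/3) m ≈ 9.205e+11 m = 920.5 Gm.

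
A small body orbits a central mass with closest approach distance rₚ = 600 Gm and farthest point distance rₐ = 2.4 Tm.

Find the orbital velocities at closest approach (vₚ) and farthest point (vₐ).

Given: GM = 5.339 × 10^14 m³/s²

Convert to SI: rₚ = 600 Gm = 6e+11 m; rₐ = 2.4 Tm = 2.4e+12 m.
Use the vis-viva equation v² = GM(2/r − 1/a) with a = (rₚ + rₐ)/2 = (6e+11 + 2.4e+12)/2 = 1.5e+12 m.
vₚ = √(GM · (2/rₚ − 1/a)) = √(5.339e+14 · (2/6e+11 − 1/1.5e+12)) m/s ≈ 37.73 m/s = 37.73 m/s.
vₐ = √(GM · (2/rₐ − 1/a)) = √(5.339e+14 · (2/2.4e+12 − 1/1.5e+12)) m/s ≈ 9.433 m/s = 9.433 m/s.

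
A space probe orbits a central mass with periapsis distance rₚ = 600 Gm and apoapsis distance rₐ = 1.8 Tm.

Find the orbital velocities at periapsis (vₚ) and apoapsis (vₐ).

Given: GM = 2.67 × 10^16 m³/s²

Convert to SI: rₚ = 600 Gm = 6e+11 m; rₐ = 1.8 Tm = 1.8e+12 m.
Use the vis-viva equation v² = GM(2/r − 1/a) with a = (rₚ + rₐ)/2 = (6e+11 + 1.8e+12)/2 = 1.2e+12 m.
vₚ = √(GM · (2/rₚ − 1/a)) = √(2.67e+16 · (2/6e+11 − 1/1.2e+12)) m/s ≈ 258.4 m/s = 258.4 m/s.
vₐ = √(GM · (2/rₐ − 1/a)) = √(2.67e+16 · (2/1.8e+12 − 1/1.2e+12)) m/s ≈ 86.12 m/s = 86.12 m/s.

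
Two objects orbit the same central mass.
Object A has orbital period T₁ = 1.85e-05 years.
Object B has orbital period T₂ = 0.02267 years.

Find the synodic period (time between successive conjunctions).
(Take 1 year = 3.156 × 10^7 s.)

Convert to SI: T₁ = 1.85e-05 years = 583.86 s; T₂ = 0.02267 years = 715465 s.
T_syn = |T₁ · T₂ / (T₁ − T₂)|.
T_syn = |583.86 · 715465 / (583.86 − 715465)| s ≈ 584.3 s = 1.852e-05 years.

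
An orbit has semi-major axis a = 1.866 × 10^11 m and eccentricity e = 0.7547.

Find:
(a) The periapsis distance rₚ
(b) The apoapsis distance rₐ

(a) rₚ = a(1 − e) = 1.866e+11 · (1 − 0.7547) = 1.866e+11 · 0.2453 ≈ 4.577e+10 m = 4.577 × 10^10 m.
(b) rₐ = a(1 + e) = 1.866e+11 · (1 + 0.7547) = 1.866e+11 · 1.7547 ≈ 3.274e+11 m = 3.274 × 10^11 m.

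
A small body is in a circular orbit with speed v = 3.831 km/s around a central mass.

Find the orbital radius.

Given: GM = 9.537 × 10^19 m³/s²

Convert to SI: v = 3.831 km/s = 3831 m/s.
For a circular orbit, v² = GM / r, so r = GM / v².
r = 9.537e+19 / (3831)² m ≈ 6.498e+12 m = 6.498 Tm.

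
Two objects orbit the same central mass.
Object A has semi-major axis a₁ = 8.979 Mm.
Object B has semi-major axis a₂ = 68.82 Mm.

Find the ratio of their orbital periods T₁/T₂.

Convert to SI: a₁ = 8.979 Mm = 8.979e+06 m; a₂ = 68.82 Mm = 6.882e+07 m.
From Kepler's third law, (T₁/T₂)² = (a₁/a₂)³, so T₁/T₂ = (a₁/a₂)^(3/2).
a₁/a₂ = 8.979e+06 / 6.882e+07 = 0.130471.
T₁/T₂ = (0.130471)^(3/2) ≈ 0.04713.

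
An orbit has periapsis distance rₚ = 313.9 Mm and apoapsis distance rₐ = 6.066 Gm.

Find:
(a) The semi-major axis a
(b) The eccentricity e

Convert to SI: rₚ = 313.9 Mm = 3.139e+08 m; rₐ = 6.066 Gm = 6.066e+09 m.
(a) a = (rₚ + rₐ) / 2 = (3.139e+08 + 6.066e+09) / 2 ≈ 3.19e+09 m = 3.19 Gm.
(b) e = (rₐ − rₚ) / (rₐ + rₚ) = (6.066e+09 − 3.139e+08) / (6.066e+09 + 3.139e+08) ≈ 0.9016.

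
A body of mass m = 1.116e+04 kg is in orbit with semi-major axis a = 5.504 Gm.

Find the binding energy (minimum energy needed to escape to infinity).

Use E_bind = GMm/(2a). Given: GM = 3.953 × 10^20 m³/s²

Convert to SI: a = 5.504 Gm = 5.504e+09 m.
Total orbital energy is E = −GMm/(2a); binding energy is E_bind = −E = GMm/(2a).
E_bind = 3.953e+20 · 1.116e+04 / (2 · 5.504e+09) J ≈ 4.008e+14 J = 400.8 TJ.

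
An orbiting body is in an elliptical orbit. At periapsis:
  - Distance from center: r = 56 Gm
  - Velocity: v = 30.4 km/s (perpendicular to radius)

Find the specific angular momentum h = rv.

Convert to SI: r = 56 Gm = 5.6e+10 m; v = 30.4 km/s = 30400 m/s.
With v perpendicular to r, h = r · v.
h = 5.6e+10 · 30400 m²/s ≈ 1.702e+15 m²/s.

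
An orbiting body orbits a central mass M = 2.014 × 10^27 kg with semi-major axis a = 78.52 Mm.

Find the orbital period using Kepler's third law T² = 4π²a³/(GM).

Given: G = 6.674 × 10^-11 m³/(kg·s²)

Convert to SI: a = 78.52 Mm = 7.852e+07 m.
GM = G · M = 6.674e-11 · 2.014e+27 = 1.34414e+17 m³/s².
Kepler's third law: T = 2π √(a³ / GM).
Substituting a = 7.852e+07 m and GM = 1.34414e+17 m³/s²:
T = 2π √((7.852e+07)³ / 1.34414e+17) s
T ≈ 1.192e+04 s = 3.312 hours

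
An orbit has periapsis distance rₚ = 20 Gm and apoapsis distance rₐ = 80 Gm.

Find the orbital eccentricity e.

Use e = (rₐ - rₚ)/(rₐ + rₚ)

Convert to SI: rₚ = 20 Gm = 2e+10 m; rₐ = 80 Gm = 8e+10 m.
e = (rₐ − rₚ) / (rₐ + rₚ).
e = (8e+10 − 2e+10) / (8e+10 + 2e+10) = 6e+10 / 1e+11 ≈ 0.6.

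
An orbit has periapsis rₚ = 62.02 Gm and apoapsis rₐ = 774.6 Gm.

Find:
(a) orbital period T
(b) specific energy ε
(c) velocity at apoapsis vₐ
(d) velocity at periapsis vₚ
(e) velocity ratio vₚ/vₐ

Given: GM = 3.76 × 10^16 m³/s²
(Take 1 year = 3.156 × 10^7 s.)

Convert to SI: rₚ = 62.02 Gm = 6.202e+10 m; rₐ = 774.6 Gm = 7.746e+11 m.
(a) With a = (rₚ + rₐ)/2 = 4.1831e+11 m, T = 2π √(a³/GM) = 2π √((4.1831e+11)³/3.76e+16) s ≈ 8.767e+09 s
(b) With a = (rₚ + rₐ)/2 = 4.1831e+11 m, ε = −GM/(2a) = −3.76e+16/(2 · 4.1831e+11) J/kg ≈ -4.494e+04 J/kg
(c) With a = (rₚ + rₐ)/2 = 4.1831e+11 m, vₐ = √(GM (2/rₐ − 1/a)) = √(3.76e+16 · (2/7.746e+11 − 1/4.1831e+11)) m/s ≈ 84.83 m/s
(d) With a = (rₚ + rₐ)/2 = 4.1831e+11 m, vₚ = √(GM (2/rₚ − 1/a)) = √(3.76e+16 · (2/6.202e+10 − 1/4.1831e+11)) m/s ≈ 1060 m/s
(e) Conservation of angular momentum (rₚvₚ = rₐvₐ) gives vₚ/vₐ = rₐ/rₚ = 7.746e+11/6.202e+10 ≈ 12.49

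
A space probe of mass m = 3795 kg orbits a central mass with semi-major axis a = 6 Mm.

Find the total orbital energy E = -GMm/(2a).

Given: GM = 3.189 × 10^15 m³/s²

Convert to SI: a = 6 Mm = 6e+06 m.
E = −GMm / (2a).
E = −3.189e+15 · 3795 / (2 · 6e+06) J ≈ -1.009e+12 J = -1.009 TJ.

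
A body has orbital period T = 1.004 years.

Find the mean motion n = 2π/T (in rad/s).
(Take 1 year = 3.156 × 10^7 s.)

Convert to SI: T = 1.004 years = 3.16862e+07 s.
n = 2π / T.
n = 2π / 3.16862e+07 s ≈ 1.983e-07 rad/s.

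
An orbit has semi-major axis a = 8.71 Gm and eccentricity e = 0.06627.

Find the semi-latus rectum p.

Convert to SI: a = 8.71 Gm = 8.71e+09 m.
p = a (1 − e²).
p = 8.71e+09 · (1 − (0.06627)²) = 8.71e+09 · 0.995608 ≈ 8.672e+09 m = 8.672 Gm.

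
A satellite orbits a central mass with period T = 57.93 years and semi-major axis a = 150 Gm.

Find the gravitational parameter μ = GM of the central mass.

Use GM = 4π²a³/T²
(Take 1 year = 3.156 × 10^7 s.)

Convert to SI: T = 57.93 years = 1.82827e+09 s; a = 150 Gm = 1.5e+11 m.
GM = 4π² · a³ / T².
GM = 4π² · (1.5e+11)³ / (1.82827e+09)² m³/s² ≈ 3.986e+16 m³/s² = 3.986 × 10^16 m³/s².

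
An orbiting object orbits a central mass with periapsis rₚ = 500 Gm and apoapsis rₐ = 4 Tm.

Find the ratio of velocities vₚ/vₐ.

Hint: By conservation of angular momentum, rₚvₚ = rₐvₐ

Convert to SI: rₚ = 500 Gm = 5e+11 m; rₐ = 4 Tm = 4e+12 m.
Conservation of angular momentum gives rₚvₚ = rₐvₐ, so vₚ/vₐ = rₐ/rₚ.
vₚ/vₐ = 4e+12 / 5e+11 ≈ 8.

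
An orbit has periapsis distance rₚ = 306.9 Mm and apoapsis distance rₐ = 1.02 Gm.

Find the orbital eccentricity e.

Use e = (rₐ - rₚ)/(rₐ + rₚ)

Convert to SI: rₚ = 306.9 Mm = 3.069e+08 m; rₐ = 1.02 Gm = 1.02e+09 m.
e = (rₐ − rₚ) / (rₐ + rₚ).
e = (1.02e+09 − 3.069e+08) / (1.02e+09 + 3.069e+08) = 7.131e+08 / 1.3269e+09 ≈ 0.5374.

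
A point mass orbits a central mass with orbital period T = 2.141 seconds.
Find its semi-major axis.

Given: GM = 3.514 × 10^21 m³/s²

Invert Kepler's third law: a = (GM · T² / (4π²))^(1/3).
Substituting T = 2.141 s and GM = 3.514e+21 m³/s²:
a = (3.514e+21 · (2.141)² / (4π²))^(1/3) m
a ≈ 7.417e+06 m = 7.417 Mm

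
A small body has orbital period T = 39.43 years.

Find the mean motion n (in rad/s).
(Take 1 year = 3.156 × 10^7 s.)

Convert to SI: T = 39.43 years = 1.24441e+09 s.
n = 2π / T.
n = 2π / 1.24441e+09 s ≈ 5.049e-09 rad/s.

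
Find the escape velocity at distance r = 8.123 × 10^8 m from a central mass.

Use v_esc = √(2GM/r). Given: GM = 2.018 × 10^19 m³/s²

Escape velocity comes from setting total energy to zero: ½v² − GM/r = 0 ⇒ v_esc = √(2GM / r).
v_esc = √(2 · 2.018e+19 / 8.123e+08) m/s ≈ 2.229e+05 m/s = 222.9 km/s.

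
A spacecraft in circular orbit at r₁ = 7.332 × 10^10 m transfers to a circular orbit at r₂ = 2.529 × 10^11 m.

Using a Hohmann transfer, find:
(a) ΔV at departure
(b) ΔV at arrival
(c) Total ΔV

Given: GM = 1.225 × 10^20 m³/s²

Transfer semi-major axis: a_t = (r₁ + r₂)/2 = (7.332e+10 + 2.529e+11)/2 = 1.6311e+11 m.
Circular speeds: v₁ = √(GM/r₁) = 40874.9 m/s, v₂ = √(GM/r₂) = 22008.7 m/s.
Transfer speeds (vis-viva v² = GM(2/r − 1/a_t)): v₁ᵗ = 50896.9 m/s, v₂ᵗ = 14755.9 m/s.
(a) ΔV₁ = |v₁ᵗ − v₁| ≈ 1.002e+04 m/s = 10.02 km/s.
(b) ΔV₂ = |v₂ − v₂ᵗ| ≈ 7253 m/s = 7.253 km/s.
(c) ΔV_total = ΔV₁ + ΔV₂ ≈ 1.727e+04 m/s = 17.27 km/s.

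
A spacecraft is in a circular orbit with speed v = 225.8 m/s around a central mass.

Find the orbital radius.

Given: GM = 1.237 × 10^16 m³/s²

For a circular orbit, v² = GM / r, so r = GM / v².
r = 1.237e+16 / (225.8)² m ≈ 2.426e+11 m = 242.6 Gm.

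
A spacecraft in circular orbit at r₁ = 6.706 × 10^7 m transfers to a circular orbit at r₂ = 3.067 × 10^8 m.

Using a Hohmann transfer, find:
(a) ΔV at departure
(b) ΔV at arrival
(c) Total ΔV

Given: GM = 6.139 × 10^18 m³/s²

Transfer semi-major axis: a_t = (r₁ + r₂)/2 = (6.706e+07 + 3.067e+08)/2 = 1.8688e+08 m.
Circular speeds: v₁ = √(GM/r₁) = 302564 m/s, v₂ = √(GM/r₂) = 141479 m/s.
Transfer speeds (vis-viva v² = GM(2/r − 1/a_t)): v₁ᵗ = 387608 m/s, v₂ᵗ = 84750.5 m/s.
(a) ΔV₁ = |v₁ᵗ − v₁| ≈ 8.504e+04 m/s = 85.04 km/s.
(b) ΔV₂ = |v₂ − v₂ᵗ| ≈ 5.673e+04 m/s = 56.73 km/s.
(c) ΔV_total = ΔV₁ + ΔV₂ ≈ 1.418e+05 m/s = 141.8 km/s.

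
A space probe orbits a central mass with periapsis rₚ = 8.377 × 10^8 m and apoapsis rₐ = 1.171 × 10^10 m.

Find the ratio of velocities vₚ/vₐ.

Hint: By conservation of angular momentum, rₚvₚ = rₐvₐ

Conservation of angular momentum gives rₚvₚ = rₐvₐ, so vₚ/vₐ = rₐ/rₚ.
vₚ/vₐ = 1.171e+10 / 8.377e+08 ≈ 13.98.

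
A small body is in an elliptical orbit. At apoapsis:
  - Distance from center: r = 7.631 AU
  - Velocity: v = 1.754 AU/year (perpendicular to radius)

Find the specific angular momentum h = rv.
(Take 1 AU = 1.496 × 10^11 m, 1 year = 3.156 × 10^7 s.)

Convert to SI: r = 7.631 AU = 1.1416e+12 m; v = 1.754 AU/year = 8314.27 m/s.
With v perpendicular to r, h = r · v.
h = 1.1416e+12 · 8314.27 m²/s ≈ 9.492e+15 m²/s.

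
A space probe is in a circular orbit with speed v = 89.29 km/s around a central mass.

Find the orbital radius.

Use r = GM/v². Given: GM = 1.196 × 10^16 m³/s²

Convert to SI: v = 89.29 km/s = 89290 m/s.
For a circular orbit, v² = GM / r, so r = GM / v².
r = 1.196e+16 / (89290)² m ≈ 1.5e+06 m = 1.5 Mm.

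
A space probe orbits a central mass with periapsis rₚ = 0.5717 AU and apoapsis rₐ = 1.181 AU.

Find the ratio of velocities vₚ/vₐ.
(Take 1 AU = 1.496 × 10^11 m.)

Convert to SI: rₚ = 0.5717 AU = 8.55263e+10 m; rₐ = 1.181 AU = 1.76678e+11 m.
Conservation of angular momentum gives rₚvₚ = rₐvₐ, so vₚ/vₐ = rₐ/rₚ.
vₚ/vₐ = 1.76678e+11 / 8.55263e+10 ≈ 2.066.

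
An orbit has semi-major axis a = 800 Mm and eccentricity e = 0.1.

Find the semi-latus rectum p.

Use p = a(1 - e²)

Convert to SI: a = 800 Mm = 8e+08 m.
p = a (1 − e²).
p = 8e+08 · (1 − (0.1)²) = 8e+08 · 0.99 ≈ 7.92e+08 m = 792 Mm.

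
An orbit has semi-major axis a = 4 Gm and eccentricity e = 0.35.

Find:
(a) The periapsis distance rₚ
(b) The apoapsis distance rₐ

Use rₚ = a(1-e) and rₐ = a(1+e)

Convert to SI: a = 4 Gm = 4e+09 m.
(a) rₚ = a(1 − e) = 4e+09 · (1 − 0.35) = 4e+09 · 0.65 ≈ 2.6e+09 m = 2.6 Gm.
(b) rₐ = a(1 + e) = 4e+09 · (1 + 0.35) = 4e+09 · 1.35 ≈ 5.4e+09 m = 5.4 Gm.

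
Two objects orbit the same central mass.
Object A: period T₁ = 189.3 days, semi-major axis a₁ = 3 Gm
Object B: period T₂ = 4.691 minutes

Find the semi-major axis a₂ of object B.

Convert to SI: T₁ = 189.3 days = 1.63555e+07 s; a₁ = 3 Gm = 3e+09 m; T₂ = 4.691 minutes = 281.46 s.
Kepler's third law: (T₁/T₂)² = (a₁/a₂)³ ⇒ a₂ = a₁ · (T₂/T₁)^(2/3).
T₂/T₁ = 281.46 / 1.63555e+07 = 1.72089e-05.
a₂ = 3e+09 · (1.72089e-05)^(2/3) m ≈ 2e+06 m = 2 Mm.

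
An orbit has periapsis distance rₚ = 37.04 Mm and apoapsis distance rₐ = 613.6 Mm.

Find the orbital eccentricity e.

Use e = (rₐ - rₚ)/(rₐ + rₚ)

Convert to SI: rₚ = 37.04 Mm = 3.704e+07 m; rₐ = 613.6 Mm = 6.136e+08 m.
e = (rₐ − rₚ) / (rₐ + rₚ).
e = (6.136e+08 − 3.704e+07) / (6.136e+08 + 3.704e+07) = 5.7656e+08 / 6.5064e+08 ≈ 0.8861.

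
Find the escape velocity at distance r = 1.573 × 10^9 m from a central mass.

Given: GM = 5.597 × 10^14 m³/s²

Escape velocity comes from setting total energy to zero: ½v² − GM/r = 0 ⇒ v_esc = √(2GM / r).
v_esc = √(2 · 5.597e+14 / 1.573e+09) m/s ≈ 843.6 m/s = 843.6 m/s.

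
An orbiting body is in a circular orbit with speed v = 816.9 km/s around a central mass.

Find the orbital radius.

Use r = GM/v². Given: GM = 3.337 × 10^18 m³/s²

Convert to SI: v = 816.9 km/s = 816900 m/s.
For a circular orbit, v² = GM / r, so r = GM / v².
r = 3.337e+18 / (816900)² m ≈ 5.001e+06 m = 5.001 Mm.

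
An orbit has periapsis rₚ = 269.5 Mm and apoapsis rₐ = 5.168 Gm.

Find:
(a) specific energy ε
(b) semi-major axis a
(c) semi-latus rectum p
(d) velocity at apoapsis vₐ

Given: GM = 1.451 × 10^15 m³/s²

Convert to SI: rₚ = 269.5 Mm = 2.695e+08 m; rₐ = 5.168 Gm = 5.168e+09 m.
(a) With a = (rₚ + rₐ)/2 = 2.71875e+09 m, ε = −GM/(2a) = −1.451e+15/(2 · 2.71875e+09) J/kg ≈ -2.669e+05 J/kg
(b) a = (rₚ + rₐ)/2 = (2.695e+08 + 5.168e+09)/2 ≈ 2.719e+09 m
(c) From a = (rₚ + rₐ)/2 = 2.71875e+09 m and e = (rₐ − rₚ)/(rₐ + rₚ) = 0.900874, p = a(1 − e²) = 2.71875e+09 · (1 − (0.900874)²) ≈ 5.123e+08 m
(d) With a = (rₚ + rₐ)/2 = 2.71875e+09 m, vₐ = √(GM (2/rₐ − 1/a)) = √(1.451e+15 · (2/5.168e+09 − 1/2.71875e+09)) m/s ≈ 166.8 m/s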